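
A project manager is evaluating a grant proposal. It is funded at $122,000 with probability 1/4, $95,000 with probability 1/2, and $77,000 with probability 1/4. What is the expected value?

$97,250

EV = 1/4 × 122000 + 1/2 × 95000 + 1/4 × 77000 = 30500 + 47500 + 19250 = 97250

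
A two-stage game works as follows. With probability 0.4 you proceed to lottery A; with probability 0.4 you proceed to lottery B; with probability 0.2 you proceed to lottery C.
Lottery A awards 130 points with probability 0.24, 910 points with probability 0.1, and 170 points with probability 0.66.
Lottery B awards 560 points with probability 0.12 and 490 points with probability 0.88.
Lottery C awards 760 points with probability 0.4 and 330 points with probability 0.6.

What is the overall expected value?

393.52 points

EV(A) = 0.24 × 130 + 0.1 × 910 + 0.66 × 170 = 31.2 + 91 + 112.2 = 234.4
EV(B) = 0.12 × 560 + 0.88 × 490 = 67.2 + 431.2 = 498.4
EV(C) = 0.4 × 760 + 0.6 × 330 = 304 + 198 = 502
Overall = 0.4 × 234.4 + 0.4 × 498.4 + 0.2 × 502 = 93.76 + 199.36 + 100.4 = 393.52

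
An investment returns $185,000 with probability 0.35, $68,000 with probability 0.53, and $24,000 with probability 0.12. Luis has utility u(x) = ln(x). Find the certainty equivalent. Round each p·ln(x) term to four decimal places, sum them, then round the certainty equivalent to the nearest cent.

$85,178.13

E[u] = 0.35·ln(185000) + 0.53·ln(68000) + 0.12·ln(24000) = 4.2448 + 5.8974 + 1.2103 = 11.3525
CE = e^11.3525 ≈ 85178.13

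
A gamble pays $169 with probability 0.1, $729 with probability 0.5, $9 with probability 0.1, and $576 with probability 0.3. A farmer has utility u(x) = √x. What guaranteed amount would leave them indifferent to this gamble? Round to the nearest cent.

E[u] = 0.1·√169 + 0.5·√729 + 0.1·√9 + 0.3·√576 = 0.1·13 + 0.5·27 + 0.1·3 + 0.3·24 = 22.3
CE = (22.3)² = 497.29

$497.29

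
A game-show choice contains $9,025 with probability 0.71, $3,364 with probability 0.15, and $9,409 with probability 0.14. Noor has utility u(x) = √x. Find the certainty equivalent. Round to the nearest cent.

$8,051.47

E[u] = 0.71·√9025 + 0.15·√3364 + 0.14·√9409 = 0.71·95 + 0.15·58 + 0.14·97 = 89.73
CE = (89.73)² = 8051.4729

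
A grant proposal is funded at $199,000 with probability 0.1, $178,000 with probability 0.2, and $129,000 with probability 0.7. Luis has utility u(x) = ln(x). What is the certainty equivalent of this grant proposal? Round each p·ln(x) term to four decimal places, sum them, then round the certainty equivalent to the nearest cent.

$143,673.69

E[u] = 0.1·ln(199000) + 0.2·ln(178000) + 0.7·ln(129000) = 1.2201 + 2.4179 + 8.2373 = 11.8753
CE = e^11.8753 ≈ 143673.69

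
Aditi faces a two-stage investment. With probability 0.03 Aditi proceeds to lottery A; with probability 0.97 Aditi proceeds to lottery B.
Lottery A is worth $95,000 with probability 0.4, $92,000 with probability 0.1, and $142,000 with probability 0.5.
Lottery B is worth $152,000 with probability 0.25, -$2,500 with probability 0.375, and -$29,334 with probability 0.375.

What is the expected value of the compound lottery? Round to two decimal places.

EV(A) = 0.4 × 95000 + 0.1 × 92000 + 0.5 × 142000 = 38000 + 9200 + 71000 = 118200
EV(B) = 0.25 × 152000 + 0.375 × (-2500) + 0.375 × (-29334) = 38000 − 937.5 − 11000.25 = 26062.25
Overall = 0.03 × 118200 + 0.97 × 26062.25 = 3546 + 25280.3825 = 28826.3825

$28,826.38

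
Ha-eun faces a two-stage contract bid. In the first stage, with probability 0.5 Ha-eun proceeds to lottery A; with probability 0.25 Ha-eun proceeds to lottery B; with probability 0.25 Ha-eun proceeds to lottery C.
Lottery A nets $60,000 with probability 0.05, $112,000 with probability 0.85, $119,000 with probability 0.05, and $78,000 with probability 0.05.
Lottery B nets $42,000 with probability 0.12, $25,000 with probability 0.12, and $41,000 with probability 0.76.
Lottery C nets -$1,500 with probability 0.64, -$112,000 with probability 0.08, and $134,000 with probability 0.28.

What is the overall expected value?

$70,725

EV(A) = 0.05 × 60000 + 0.85 × 112000 + 0.05 × 119000 + 0.05 × 78000 = 3000 + 95200 + 5950 + 3900 = 108050
EV(B) = 0.12 × 42000 + 0.12 × 25000 + 0.76 × 41000 = 5040 + 3000 + 31160 = 39200
EV(C) = 0.64 × (-1500) + 0.08 × (-112000) + 0.28 × 134000 = -960 − 8960 + 37520 = 27600
Overall = 0.5 × 108050 + 0.25 × 39200 + 0.25 × 27600 = 54025 + 9800 + 6900 = 70725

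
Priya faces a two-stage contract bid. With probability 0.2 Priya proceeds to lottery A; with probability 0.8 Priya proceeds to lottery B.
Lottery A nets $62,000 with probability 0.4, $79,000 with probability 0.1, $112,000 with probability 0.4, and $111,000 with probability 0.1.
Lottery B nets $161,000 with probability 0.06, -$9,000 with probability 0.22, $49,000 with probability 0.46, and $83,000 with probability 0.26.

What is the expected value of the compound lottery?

EV(A) = 0.4 × 62000 + 0.1 × 79000 + 0.4 × 112000 + 0.1 × 111000 = 24800 + 7900 + 44800 + 11100 = 88600
EV(B) = 0.06 × 161000 + 0.22 × (-9000) + 0.46 × 49000 + 0.26 × 83000 = 9660 − 1980 + 22540 + 21580 = 51800
Overall = 0.2 × 88600 + 0.8 × 51800 = 17720 + 41440 = 59160

$59,160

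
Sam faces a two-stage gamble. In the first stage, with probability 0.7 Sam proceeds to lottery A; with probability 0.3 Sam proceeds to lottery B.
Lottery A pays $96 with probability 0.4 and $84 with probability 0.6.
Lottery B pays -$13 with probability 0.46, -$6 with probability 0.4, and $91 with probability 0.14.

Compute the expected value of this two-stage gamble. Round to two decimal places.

EV(A) = 0.4 × 96 + 0.6 × 84 = 38.4 + 50.4 = 88.8
EV(B) = 0.46 × (-13) + 0.4 × (-6) + 0.14 × 91 = -5.98 − 2.4 + 12.74 = 4.36
Overall = 0.7 × 88.8 + 0.3 × 4.36 = 62.16 + 1.308 = 63.468

$63.47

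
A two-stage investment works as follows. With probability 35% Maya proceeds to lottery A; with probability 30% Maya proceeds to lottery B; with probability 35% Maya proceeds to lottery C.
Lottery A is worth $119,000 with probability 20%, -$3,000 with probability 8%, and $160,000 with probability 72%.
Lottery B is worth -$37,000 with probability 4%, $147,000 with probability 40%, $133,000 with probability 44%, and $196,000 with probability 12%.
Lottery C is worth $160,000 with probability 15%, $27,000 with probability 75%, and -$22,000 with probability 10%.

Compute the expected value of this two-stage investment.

EV(A) = 0.2 × 119000 + 0.08 × (-3000) + 0.72 × 160000 = 23800 − 240 + 115200 = 138760
EV(B) = 0.04 × (-37000) + 0.4 × 147000 + 0.44 × 133000 + 0.12 × 196000 = -1480 + 58800 + 58520 + 23520 = 139360
EV(C) = 0.15 × 160000 + 0.75 × 27000 + 0.1 × (-22000) = 24000 + 20250 − 2200 = 42050
Overall = 0.35 × 138760 + 0.3 × 139360 + 0.35 × 42050 = 48566 + 41808 + 14717.5 = 105091.5

$105,091.50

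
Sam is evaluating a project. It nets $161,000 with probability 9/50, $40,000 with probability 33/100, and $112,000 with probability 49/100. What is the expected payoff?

$97,060

EV = 9/50 × 161000 + 33/100 × 40000 + 49/100 × 112000 = 28980 + 13200 + 54880 = 97060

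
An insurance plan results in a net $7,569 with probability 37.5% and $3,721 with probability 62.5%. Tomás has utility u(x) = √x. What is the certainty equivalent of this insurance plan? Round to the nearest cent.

E[u] = 0.375·√7569 + 0.625·√3721 = 0.375·87 + 0.625·61 = 70.75
CE = (70.75)² = 5005.5625

$5,005.56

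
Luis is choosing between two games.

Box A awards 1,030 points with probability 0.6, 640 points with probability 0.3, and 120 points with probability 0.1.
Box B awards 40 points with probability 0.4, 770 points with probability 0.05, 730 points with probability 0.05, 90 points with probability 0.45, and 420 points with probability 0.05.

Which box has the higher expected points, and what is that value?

Box A = 0.6 × 1030 + 0.3 × 640 + 0.1 × 120 = 618 + 192 + 12 = 822
Box B = 0.4 × 40 + 0.05 × 770 + 0.05 × 730 + 0.45 × 90 + 0.05 × 420 = 16 + 38.5 + 36.5 + 40.5 + 21 = 152.5

Box A (822 points)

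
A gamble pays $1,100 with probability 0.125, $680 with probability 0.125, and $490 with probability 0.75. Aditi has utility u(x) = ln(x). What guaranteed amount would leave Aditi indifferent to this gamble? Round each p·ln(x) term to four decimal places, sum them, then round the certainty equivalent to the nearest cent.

E[u] = 0.125·ln(1100) + 0.125·ln(680) + 0.75·ln(490) = 0.8754 + 0.8153 + 4.6458 = 6.3365
CE = e^6.3365 ≈ 564.82

$564.82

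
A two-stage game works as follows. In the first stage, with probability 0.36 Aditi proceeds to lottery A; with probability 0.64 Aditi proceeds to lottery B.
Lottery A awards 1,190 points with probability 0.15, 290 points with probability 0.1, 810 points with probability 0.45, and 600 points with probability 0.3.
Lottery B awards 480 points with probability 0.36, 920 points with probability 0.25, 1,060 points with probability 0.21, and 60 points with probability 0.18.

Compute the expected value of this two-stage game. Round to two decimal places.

677.89 points

EV(A) = 0.15 × 1190 + 0.1 × 290 + 0.45 × 810 + 0.3 × 600 = 178.5 + 29 + 364.5 + 180 = 752
EV(B) = 0.36 × 480 + 0.25 × 920 + 0.21 × 1060 + 0.18 × 60 = 172.8 + 230 + 222.6 + 10.8 = 636.2
Overall = 0.36 × 752 + 0.64 × 636.2 = 270.72 + 407.168 = 677.888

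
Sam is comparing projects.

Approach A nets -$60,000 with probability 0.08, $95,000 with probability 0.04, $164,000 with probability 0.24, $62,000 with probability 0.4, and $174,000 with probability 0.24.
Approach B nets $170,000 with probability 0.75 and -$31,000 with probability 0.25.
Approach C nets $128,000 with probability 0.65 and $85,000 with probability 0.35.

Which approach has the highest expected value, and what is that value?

Approach A = 0.08 × (-60000) + 0.04 × 95000 + 0.24 × 164000 + 0.4 × 62000 + 0.24 × 174000 = -4800 + 3800 + 39360 + 24800 + 41760 = 104920
Approach B = 0.75 × 170000 + 0.25 × (-31000) = 127500 − 7750 = 119750
Approach C = 0.65 × 128000 + 0.35 × 85000 = 83200 + 29750 = 112950

Approach B ($119,750)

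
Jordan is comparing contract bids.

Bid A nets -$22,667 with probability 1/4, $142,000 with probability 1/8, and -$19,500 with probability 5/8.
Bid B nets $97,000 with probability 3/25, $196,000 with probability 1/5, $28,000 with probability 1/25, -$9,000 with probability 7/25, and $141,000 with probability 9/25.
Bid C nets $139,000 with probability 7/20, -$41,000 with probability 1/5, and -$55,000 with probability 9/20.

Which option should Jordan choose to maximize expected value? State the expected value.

Bid A = 1/4 × (-22667) + 1/8 × 142000 + 5/8 × (-19500) = -5666.75 + 17750 − 12187.5 = -104.25
Bid B = 3/25 × 97000 + 1/5 × 196000 + 1/25 × 28000 + 7/25 × (-9000) + 9/25 × 141000 = 11640 + 39200 + 1120 − 2520 + 50760 = 100200
Bid C = 7/20 × 139000 + 1/5 × (-41000) + 9/20 × (-55000) = 48650 − 8200 − 24750 = 15700

Bid B ($100,200)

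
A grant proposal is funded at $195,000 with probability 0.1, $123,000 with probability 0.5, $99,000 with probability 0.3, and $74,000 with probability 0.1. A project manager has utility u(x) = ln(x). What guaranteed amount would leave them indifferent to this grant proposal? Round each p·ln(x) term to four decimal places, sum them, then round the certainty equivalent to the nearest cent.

$114,714.30

E[u] = 0.1·ln(195000) + 0.5·ln(123000) + 0.3·ln(99000) + 0.1·ln(74000) = 1.2181 + 5.8600 + 3.4509 + 1.1212 = 11.6502
CE = e^11.6502 ≈ 114714.30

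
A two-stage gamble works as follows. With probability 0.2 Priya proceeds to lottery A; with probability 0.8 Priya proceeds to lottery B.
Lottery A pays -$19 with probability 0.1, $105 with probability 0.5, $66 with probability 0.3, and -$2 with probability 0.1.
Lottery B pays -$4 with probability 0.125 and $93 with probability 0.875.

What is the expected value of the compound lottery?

$78.74

EV(A) = 0.1 × (-19) + 0.5 × 105 + 0.3 × 66 + 0.1 × (-2) = -1.9 + 52.5 + 19.8 − 0.2 = 70.2
EV(B) = 0.125 × (-4) + 0.875 × 93 = -0.5 + 81.375 = 80.875
Overall = 0.2 × 70.2 + 0.8 × 80.875 = 14.04 + 64.7 = 78.74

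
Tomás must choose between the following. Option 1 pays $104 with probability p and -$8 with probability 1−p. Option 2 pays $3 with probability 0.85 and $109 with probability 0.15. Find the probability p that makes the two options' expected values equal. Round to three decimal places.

EV(Option 2) = 0.85 × 3 + 0.15 × 109 = 2.55 + 16.35 = 18.9
p·104 + (1−p)·(-8) = 18.9
112p − 8 = 18.9
p = (18.9 + 8) / 112

p = 0.240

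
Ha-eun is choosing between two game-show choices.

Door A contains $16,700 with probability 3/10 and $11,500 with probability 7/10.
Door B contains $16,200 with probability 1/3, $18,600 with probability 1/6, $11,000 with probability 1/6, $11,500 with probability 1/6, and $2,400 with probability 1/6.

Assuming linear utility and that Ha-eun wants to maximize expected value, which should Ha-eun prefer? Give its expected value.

Door A = 3/10 × 16700 + 7/10 × 11500 = 5010 + 8050 = 13060
Door B = 1/3 × 16200 + 1/6 × 18600 + 1/6 × 11000 + 1/6 × 11500 + 1/6 × 2400 = 5400 + 3100 + 1833.3333 + 1916.6667 + 400 = 12650

Door A ($13,060)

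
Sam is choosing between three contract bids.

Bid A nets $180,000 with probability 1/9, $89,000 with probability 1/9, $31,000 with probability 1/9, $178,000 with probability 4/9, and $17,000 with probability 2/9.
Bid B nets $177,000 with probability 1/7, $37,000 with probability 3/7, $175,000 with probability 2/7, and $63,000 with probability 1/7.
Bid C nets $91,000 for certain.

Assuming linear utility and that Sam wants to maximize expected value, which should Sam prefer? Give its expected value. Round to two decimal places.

Bid A = 1/9 × 180000 + 1/9 × 89000 + 1/9 × 31000 + 4/9 × 178000 + 2/9 × 17000 = 20000 + 9888.8889 + 3444.4444 + 79111.1111 + 3777.7778 = 116222.2222
Bid B = 1/7 × 177000 + 3/7 × 37000 + 2/7 × 175000 + 1/7 × 63000 = 25285.7143 + 15857.1429 + 50000 + 9000 = 100142.8571
Bid C: 91000 (certain)

Bid A ($116,222.22)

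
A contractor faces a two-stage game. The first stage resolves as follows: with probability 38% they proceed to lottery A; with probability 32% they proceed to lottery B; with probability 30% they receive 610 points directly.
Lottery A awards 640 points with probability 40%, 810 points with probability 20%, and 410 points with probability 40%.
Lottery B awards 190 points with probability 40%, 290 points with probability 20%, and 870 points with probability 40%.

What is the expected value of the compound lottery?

558.4 points

EV(A) = 0.4 × 640 + 0.2 × 810 + 0.4 × 410 = 256 + 162 + 164 = 582
EV(B) = 0.4 × 190 + 0.2 × 290 + 0.4 × 870 = 76 + 58 + 348 = 482
Branch C: 610 (certain)
Overall = 0.38 × 582 + 0.32 × 482 + 0.3 × 610 = 221.16 + 154.24 + 183 = 558.4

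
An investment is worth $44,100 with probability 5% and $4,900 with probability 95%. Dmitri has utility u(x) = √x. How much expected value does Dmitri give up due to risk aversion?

E[u] = 0.05·√44100 + 0.95·√4900 = 0.05·210 + 0.95·70 = 77
CE = (77)² = 5929
Risk premium = EV − CE = 6860 − 5929 = 931

$931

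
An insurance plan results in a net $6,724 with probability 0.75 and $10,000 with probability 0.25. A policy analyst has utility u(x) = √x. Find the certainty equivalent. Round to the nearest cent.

$7,482.25

E[u] = 0.75·√6724 + 0.25·√10000 = 0.75·82 + 0.25·100 = 86.5
CE = (86.5)² = 7482.25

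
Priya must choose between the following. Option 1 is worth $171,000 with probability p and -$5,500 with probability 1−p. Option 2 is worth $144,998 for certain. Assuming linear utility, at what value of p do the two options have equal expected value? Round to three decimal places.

p·171000 + (1−p)·(-5500) = 144998
176500p − 5500 = 144998
p = (144998 + 5500) / 176500

p = 0.853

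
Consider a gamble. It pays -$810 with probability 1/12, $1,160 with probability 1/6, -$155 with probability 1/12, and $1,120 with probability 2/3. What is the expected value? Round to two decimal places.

$859.58

EV = 1/12 × (-810) + 1/6 × 1160 + 1/12 × (-155) + 2/3 × 1120 = -67.5 + 193.3333 − 12.9167 + 746.6667 = 859.5833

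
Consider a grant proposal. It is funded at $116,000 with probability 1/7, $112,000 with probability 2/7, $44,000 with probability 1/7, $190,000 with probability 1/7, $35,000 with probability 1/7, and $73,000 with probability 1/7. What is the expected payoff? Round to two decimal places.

EV = 1/7 × 116000 + 2/7 × 112000 + 1/7 × 44000 + 1/7 × 190000 + 1/7 × 35000 + 1/7 × 73000 = 16571.4286 + 32000 + 6285.7143 + 27142.8571 + 5000 + 10428.5714 = 97428.5714

$97,428.57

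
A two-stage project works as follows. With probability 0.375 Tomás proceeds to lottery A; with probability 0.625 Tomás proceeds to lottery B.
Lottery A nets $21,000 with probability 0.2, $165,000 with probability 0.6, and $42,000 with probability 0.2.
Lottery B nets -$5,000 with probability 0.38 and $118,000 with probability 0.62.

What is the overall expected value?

EV(A) = 0.2 × 21000 + 0.6 × 165000 + 0.2 × 42000 = 4200 + 99000 + 8400 = 111600
EV(B) = 0.38 × (-5000) + 0.62 × 118000 = -1900 + 73160 = 71260
Overall = 0.375 × 111600 + 0.625 × 71260 = 41850 + 44537.5 = 86387.5

$86,387.50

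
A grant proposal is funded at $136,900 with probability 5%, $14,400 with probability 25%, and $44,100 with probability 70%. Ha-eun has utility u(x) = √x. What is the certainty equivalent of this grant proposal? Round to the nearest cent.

E[u] = 0.05·√136900 + 0.25·√14400 + 0.7·√44100 = 0.05·370 + 0.25·120 + 0.7·210 = 195.5
CE = (195.5)² = 38220.25

$38,220.25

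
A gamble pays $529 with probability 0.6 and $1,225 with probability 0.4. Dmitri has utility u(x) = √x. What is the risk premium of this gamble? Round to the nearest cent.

$34.56

E[u] = 0.6·√529 + 0.4·√1225 = 0.6·23 + 0.4·35 = 27.8
CE = (27.8)² = 772.84
Risk premium = EV − CE = 807.4 − 772.84 = 34.56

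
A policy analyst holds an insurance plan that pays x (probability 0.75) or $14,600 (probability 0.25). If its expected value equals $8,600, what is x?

x = $6,600

0.75·x + 0.25·14600 = 8600
0.75·x = 8600 − 3650 = 4950
x = 4950 / 0.75 = 6600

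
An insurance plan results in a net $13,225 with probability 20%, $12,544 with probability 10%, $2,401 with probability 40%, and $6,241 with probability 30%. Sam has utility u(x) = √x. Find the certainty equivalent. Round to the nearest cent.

E[u] = 0.2·√13225 + 0.1·√12544 + 0.4·√2401 + 0.3·√6241 = 0.2·115 + 0.1·112 + 0.4·49 + 0.3·79 = 77.5
CE = (77.5)² = 6006.25

$6,006.25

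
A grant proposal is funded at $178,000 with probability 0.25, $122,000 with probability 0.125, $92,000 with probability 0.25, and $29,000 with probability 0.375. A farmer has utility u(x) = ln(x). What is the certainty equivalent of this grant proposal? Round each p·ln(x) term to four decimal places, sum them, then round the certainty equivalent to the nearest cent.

E[u] = 0.25·ln(178000) + 0.125·ln(122000) + 0.25·ln(92000) + 0.375·ln(29000) = 3.0224 + 1.4640 + 2.8574 + 3.8531 = 11.1969
CE = e^11.1969 ≈ 72904.09

$72,904.09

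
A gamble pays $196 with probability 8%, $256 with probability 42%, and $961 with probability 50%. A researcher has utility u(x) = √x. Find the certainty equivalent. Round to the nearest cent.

$544.76

E[u] = 0.08·√196 + 0.42·√256 + 0.5·√961 = 0.08·14 + 0.42·16 + 0.5·31 = 23.34
CE = (23.34)² = 544.7556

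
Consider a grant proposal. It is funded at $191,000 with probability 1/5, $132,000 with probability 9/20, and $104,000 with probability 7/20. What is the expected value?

EV = 1/5 × 191000 + 9/20 × 132000 + 7/20 × 104000 = 38200 + 59400 + 36400 = 134000

$134,000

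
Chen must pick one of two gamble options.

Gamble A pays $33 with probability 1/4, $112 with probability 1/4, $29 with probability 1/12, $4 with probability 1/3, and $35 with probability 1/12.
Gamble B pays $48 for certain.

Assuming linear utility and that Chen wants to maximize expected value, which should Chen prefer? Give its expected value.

Gamble A = 1/4 × 33 + 1/4 × 112 + 1/12 × 29 + 1/3 × 4 + 1/12 × 35 = 8.25 + 28 + 2.4167 + 1.3333 + 2.9167 = 42.9167
Gamble B: 48 (certain)

Gamble B ($48)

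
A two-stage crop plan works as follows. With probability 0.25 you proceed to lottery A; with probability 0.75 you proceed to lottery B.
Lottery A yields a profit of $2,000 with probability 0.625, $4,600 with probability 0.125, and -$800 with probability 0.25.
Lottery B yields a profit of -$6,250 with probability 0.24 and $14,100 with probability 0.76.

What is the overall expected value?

EV(A) = 0.625 × 2000 + 0.125 × 4600 + 0.25 × (-800) = 1250 + 575 − 200 = 1625
EV(B) = 0.24 × (-6250) + 0.76 × 14100 = -1500 + 10716 = 9216
Overall = 0.25 × 1625 + 0.75 × 9216 = 406.25 + 6912 = 7318.25

$7,318.25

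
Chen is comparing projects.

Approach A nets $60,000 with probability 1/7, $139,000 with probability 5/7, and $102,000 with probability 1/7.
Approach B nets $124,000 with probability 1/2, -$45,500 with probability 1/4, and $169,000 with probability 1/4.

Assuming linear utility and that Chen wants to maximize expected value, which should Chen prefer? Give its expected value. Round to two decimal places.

Approach A ($122,428.57)

Approach A = 1/7 × 60000 + 5/7 × 139000 + 1/7 × 102000 = 8571.4286 + 99285.7143 + 14571.4286 = 122428.5714
Approach B = 1/2 × 124000 + 1/4 × (-45500) + 1/4 × 169000 = 62000 − 11375 + 42250 = 92875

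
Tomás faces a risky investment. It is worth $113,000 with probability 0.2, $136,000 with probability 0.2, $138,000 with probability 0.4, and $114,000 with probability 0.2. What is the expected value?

EV = 0.2 × 113000 + 0.2 × 136000 + 0.4 × 138000 + 0.2 × 114000 = 22600 + 27200 + 55200 + 22800 = 127800

$127,800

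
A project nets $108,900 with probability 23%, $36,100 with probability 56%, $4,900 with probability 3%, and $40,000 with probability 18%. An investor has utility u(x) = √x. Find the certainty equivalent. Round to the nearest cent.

E[u] = 0.23·√108900 + 0.56·√36100 + 0.03·√4900 + 0.18·√40000 = 0.23·330 + 0.56·190 + 0.03·70 + 0.18·200 = 220.4
CE = (220.4)² = 48576.16

$48,576.16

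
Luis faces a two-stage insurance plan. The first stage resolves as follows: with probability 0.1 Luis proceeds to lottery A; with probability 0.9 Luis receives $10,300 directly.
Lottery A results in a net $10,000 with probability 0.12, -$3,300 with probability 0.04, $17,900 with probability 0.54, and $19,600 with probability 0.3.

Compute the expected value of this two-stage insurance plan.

EV(A) = 0.12 × 10000 + 0.04 × (-3300) + 0.54 × 17900 + 0.3 × 19600 = 1200 − 132 + 9666 + 5880 = 16614
Branch B: 10300 (certain)
Overall = 0.1 × 16614 + 0.9 × 10300 = 1661.4 + 9270 = 10931.4

$10,931.40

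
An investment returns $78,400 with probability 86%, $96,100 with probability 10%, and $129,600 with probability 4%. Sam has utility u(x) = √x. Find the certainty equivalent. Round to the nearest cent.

$81,910.44

E[u] = 0.86·√78400 + 0.1·√96100 + 0.04·√129600 = 0.86·280 + 0.1·310 + 0.04·360 = 286.2
CE = (286.2)² = 81910.44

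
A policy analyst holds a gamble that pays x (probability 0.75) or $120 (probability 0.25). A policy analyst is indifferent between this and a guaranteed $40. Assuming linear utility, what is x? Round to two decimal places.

0.75·x + 0.25·120 = 40
0.75·x = 40 − 30 = 10
x = 10 / 0.75 = 13.3333

x = $13.33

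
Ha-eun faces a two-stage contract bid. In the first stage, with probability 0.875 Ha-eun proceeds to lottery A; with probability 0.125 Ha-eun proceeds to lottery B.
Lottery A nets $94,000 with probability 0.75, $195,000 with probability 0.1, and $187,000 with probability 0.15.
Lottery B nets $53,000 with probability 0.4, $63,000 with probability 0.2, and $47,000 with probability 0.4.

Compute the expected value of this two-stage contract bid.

EV(A) = 0.75 × 94000 + 0.1 × 195000 + 0.15 × 187000 = 70500 + 19500 + 28050 = 118050
EV(B) = 0.4 × 53000 + 0.2 × 63000 + 0.4 × 47000 = 21200 + 12600 + 18800 = 52600
Overall = 0.875 × 118050 + 0.125 × 52600 = 103293.75 + 6575 = 109868.75

$109,868.75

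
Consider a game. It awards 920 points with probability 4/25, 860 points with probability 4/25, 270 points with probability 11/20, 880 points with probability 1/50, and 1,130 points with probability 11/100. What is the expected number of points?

575.2 points

EV = 4/25 × 920 + 4/25 × 860 + 11/20 × 270 + 1/50 × 880 + 11/100 × 1130 = 147.2 + 137.6 + 148.5 + 17.6 + 124.3 = 575.2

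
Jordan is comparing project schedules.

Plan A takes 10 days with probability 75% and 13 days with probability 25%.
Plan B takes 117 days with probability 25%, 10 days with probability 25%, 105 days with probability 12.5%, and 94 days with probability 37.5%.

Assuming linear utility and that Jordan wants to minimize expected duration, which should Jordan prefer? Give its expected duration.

Plan A (10.75 days)

Plan A = 0.75 × 10 + 0.25 × 13 = 7.5 + 3.25 = 10.75
Plan B = 0.25 × 117 + 0.25 × 10 + 0.125 × 105 + 0.375 × 94 = 29.25 + 2.5 + 13.125 + 35.25 = 80.125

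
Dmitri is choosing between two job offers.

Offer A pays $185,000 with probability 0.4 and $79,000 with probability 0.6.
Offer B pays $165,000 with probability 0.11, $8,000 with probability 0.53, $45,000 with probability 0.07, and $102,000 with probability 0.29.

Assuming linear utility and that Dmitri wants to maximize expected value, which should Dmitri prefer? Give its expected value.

Offer A = 0.4 × 185000 + 0.6 × 79000 = 74000 + 47400 = 121400
Offer B = 0.11 × 165000 + 0.53 × 8000 + 0.07 × 45000 + 0.29 × 102000 = 18150 + 4240 + 3150 + 29580 = 55120

Offer A ($121,400)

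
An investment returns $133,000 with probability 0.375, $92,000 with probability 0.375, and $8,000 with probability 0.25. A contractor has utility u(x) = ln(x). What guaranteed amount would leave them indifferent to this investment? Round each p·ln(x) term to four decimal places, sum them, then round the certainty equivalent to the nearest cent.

E[u] = 0.375·ln(133000) + 0.375·ln(92000) + 0.25·ln(8000) = 4.4243 + 4.2861 + 2.2468 = 10.9572
CE = e^10.9572 ≈ 57365.59

$57,365.59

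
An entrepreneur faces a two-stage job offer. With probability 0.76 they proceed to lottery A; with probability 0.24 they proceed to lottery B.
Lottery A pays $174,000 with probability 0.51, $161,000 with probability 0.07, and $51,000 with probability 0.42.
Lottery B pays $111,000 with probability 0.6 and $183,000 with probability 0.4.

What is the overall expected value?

EV(A) = 0.51 × 174000 + 0.07 × 161000 + 0.42 × 51000 = 88740 + 11270 + 21420 = 121430
EV(B) = 0.6 × 111000 + 0.4 × 183000 = 66600 + 73200 = 139800
Overall = 0.76 × 121430 + 0.24 × 139800 = 92286.8 + 33552 = 125838.8

$125,838.80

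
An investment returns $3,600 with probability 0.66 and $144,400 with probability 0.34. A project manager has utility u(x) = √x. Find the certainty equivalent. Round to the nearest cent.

E[u] = 0.66·√3600 + 0.34·√144400 = 0.66·60 + 0.34·380 = 168.8
CE = (168.8)² = 28493.44

$28,493.44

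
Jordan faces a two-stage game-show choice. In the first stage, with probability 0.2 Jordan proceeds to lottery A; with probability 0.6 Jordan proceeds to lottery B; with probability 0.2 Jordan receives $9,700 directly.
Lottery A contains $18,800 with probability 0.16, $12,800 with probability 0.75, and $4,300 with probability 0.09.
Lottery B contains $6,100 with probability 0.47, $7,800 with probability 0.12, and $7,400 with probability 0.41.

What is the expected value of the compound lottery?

EV(A) = 0.16 × 18800 + 0.75 × 12800 + 0.09 × 4300 = 3008 + 9600 + 387 = 12995
EV(B) = 0.47 × 6100 + 0.12 × 7800 + 0.41 × 7400 = 2867 + 936 + 3034 = 6837
Branch C: 9700 (certain)
Overall = 0.2 × 12995 + 0.6 × 6837 + 0.2 × 9700 = 2599 + 4102.2 + 1940 = 8641.2

$8,641.20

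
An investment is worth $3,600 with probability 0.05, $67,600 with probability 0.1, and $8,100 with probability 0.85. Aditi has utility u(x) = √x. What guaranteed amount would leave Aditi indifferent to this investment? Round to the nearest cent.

E[u] = 0.05·√3600 + 0.1·√67600 + 0.85·√8100 = 0.05·60 + 0.1·260 + 0.85·90 = 105.5
CE = (105.5)² = 11130.25

$11,130.25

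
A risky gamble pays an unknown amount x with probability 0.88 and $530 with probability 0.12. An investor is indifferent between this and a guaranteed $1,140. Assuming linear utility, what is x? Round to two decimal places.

0.88·x + 0.12·530 = 1140
0.88·x = 1140 − 63.6 = 1076.4
x = 1076.4 / 0.88 = 1223.1818

x = $1,223.18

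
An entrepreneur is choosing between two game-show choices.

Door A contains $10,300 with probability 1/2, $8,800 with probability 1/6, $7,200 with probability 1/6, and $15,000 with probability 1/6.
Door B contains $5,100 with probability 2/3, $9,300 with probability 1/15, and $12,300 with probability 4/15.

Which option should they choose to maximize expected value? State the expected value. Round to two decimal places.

Door A = 1/2 × 10300 + 1/6 × 8800 + 1/6 × 7200 + 1/6 × 15000 = 5150 + 1466.6667 + 1200 + 2500 = 10316.6667
Door B = 2/3 × 5100 + 1/15 × 9300 + 4/15 × 12300 = 3400 + 620 + 3280 = 7300

Door A ($10,316.67)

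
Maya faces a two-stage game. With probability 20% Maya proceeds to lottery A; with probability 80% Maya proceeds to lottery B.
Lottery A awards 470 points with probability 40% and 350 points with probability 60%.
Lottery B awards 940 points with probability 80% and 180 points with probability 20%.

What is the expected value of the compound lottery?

EV(A) = 0.4 × 470 + 0.6 × 350 = 188 + 210 = 398
EV(B) = 0.8 × 940 + 0.2 × 180 = 752 + 36 = 788
Overall = 0.2 × 398 + 0.8 × 788 = 79.6 + 630.4 = 710

710 points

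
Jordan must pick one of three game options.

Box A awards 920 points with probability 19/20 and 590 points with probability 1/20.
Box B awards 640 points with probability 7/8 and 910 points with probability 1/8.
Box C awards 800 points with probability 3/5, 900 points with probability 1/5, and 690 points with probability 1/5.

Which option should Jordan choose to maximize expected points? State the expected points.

Box A = 19/20 × 920 + 1/20 × 590 = 874 + 29.5 = 903.5
Box B = 7/8 × 640 + 1/8 × 910 = 560 + 113.75 = 673.75
Box C = 3/5 × 800 + 1/5 × 900 + 1/5 × 690 = 480 + 180 + 138 = 798

Box A (903.5 points)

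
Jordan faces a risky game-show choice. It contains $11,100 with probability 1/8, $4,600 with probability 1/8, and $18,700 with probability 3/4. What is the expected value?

$15,987.50

EV = 1/8 × 11100 + 1/8 × 4600 + 3/4 × 18700 = 1387.5 + 575 + 14025 = 15987.5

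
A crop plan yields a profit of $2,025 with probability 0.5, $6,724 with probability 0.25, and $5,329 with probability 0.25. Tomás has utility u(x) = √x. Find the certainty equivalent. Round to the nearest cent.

$3,751.56

E[u] = 0.5·√2025 + 0.25·√6724 + 0.25·√5329 = 0.5·45 + 0.25·82 + 0.25·73 = 61.25
CE = (61.25)² = 3751.5625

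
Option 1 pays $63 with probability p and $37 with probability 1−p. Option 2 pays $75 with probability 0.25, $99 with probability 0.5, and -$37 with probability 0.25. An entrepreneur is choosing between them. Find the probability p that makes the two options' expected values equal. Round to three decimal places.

EV(Option 2) = 0.25 × 75 + 0.5 × 99 + 0.25 × (-37) = 18.75 + 49.5 − 9.25 = 59
p·63 + (1−p)·37 = 59
26p + 37 = 59
p = (59 − 37) / 26

p = 0.846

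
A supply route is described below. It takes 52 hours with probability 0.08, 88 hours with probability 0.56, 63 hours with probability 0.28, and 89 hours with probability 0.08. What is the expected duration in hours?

EV = 0.08 × 52 + 0.56 × 88 + 0.28 × 63 + 0.08 × 89 = 4.16 + 49.28 + 17.64 + 7.12 = 78.2

78.2 hours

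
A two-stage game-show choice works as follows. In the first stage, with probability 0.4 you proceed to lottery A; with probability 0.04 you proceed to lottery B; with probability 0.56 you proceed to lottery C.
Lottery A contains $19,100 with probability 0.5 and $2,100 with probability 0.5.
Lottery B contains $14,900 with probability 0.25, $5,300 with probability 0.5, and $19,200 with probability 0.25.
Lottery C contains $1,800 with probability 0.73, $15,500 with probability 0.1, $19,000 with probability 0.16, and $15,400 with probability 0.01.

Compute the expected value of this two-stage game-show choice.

$8,079.48

EV(A) = 0.5 × 19100 + 0.5 × 2100 = 9550 + 1050 = 10600
EV(B) = 0.25 × 14900 + 0.5 × 5300 + 0.25 × 19200 = 3725 + 2650 + 4800 = 11175
EV(C) = 0.73 × 1800 + 0.1 × 15500 + 0.16 × 19000 + 0.01 × 15400 = 1314 + 1550 + 3040 + 154 = 6058
Overall = 0.4 × 10600 + 0.04 × 11175 + 0.56 × 6058 = 4240 + 447 + 3392.48 = 8079.48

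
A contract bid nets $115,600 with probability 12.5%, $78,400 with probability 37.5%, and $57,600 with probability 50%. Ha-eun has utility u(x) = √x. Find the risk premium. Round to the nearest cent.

$1,093.75

E[u] = 0.125·√115600 + 0.375·√78400 + 0.5·√57600 = 0.125·340 + 0.375·280 + 0.5·240 = 267.5
CE = (267.5)² = 71556.25
Risk premium = EV − CE = 72650 − 71556.25 = 1093.75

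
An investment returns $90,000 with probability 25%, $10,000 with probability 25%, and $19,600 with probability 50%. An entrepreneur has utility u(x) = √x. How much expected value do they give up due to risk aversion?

$5,900

E[u] = 0.25·√90000 + 0.25·√10000 + 0.5·√19600 = 0.25·300 + 0.25·100 + 0.5·140 = 170
CE = (170)² = 28900
Risk premium = EV − CE = 34800 − 28900 = 5900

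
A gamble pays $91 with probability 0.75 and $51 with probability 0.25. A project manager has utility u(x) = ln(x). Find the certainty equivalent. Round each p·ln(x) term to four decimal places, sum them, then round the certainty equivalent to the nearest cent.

E[u] = 0.75·ln(91) + 0.25·ln(51) = 3.3831 + 0.9830 = 4.3661
CE = e^4.3661 ≈ 78.74

$78.74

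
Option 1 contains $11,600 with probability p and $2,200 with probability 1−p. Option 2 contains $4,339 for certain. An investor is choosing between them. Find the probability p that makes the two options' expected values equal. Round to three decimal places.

p = 0.228

p·11600 + (1−p)·2200 = 4339
9400p + 2200 = 4339
p = (4339 − 2200) / 9400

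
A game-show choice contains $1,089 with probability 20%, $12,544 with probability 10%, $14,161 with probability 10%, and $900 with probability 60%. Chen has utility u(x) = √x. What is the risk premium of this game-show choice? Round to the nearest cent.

$1,153.01

E[u] = 0.2·√1089 + 0.1·√12544 + 0.1·√14161 + 0.6·√900 = 0.2·33 + 0.1·112 + 0.1·119 + 0.6·30 = 47.7
CE = (47.7)² = 2275.29
Risk premium = EV − CE = 3428.3 − 2275.29 = 1153.01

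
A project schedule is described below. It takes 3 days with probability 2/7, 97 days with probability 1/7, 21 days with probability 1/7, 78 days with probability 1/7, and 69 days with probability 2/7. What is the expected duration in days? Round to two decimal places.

48.57 days

EV = 2/7 × 3 + 1/7 × 97 + 1/7 × 21 + 1/7 × 78 + 2/7 × 69 = 0.8571 + 13.8571 + 3 + 11.1429 + 19.7143 = 48.5714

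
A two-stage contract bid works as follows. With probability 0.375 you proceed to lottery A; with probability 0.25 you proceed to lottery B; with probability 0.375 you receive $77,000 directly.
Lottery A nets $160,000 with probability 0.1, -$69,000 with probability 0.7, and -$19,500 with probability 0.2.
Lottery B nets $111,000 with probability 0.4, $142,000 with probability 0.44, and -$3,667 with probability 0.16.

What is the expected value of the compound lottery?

EV(A) = 0.1 × 160000 + 0.7 × (-69000) + 0.2 × (-19500) = 16000 − 48300 − 3900 = -36200
EV(B) = 0.4 × 111000 + 0.44 × 142000 + 0.16 × (-3667) = 44400 + 62480 − 586.72 = 106293.28
Branch C: 77000 (certain)
Overall = 0.375 × (-36200) + 0.25 × 106293.28 + 0.375 × 77000 = -13575 + 26573.32 + 28875 = 41873.32

$41,873.32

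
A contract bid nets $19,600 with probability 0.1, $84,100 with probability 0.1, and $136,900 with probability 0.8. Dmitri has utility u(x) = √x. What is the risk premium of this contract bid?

E[u] = 0.1·√19600 + 0.1·√84100 + 0.8·√136900 = 0.1·140 + 0.1·290 + 0.8·370 = 339
CE = (339)² = 114921
Risk premium = EV − CE = 119890 − 114921 = 4969

$4,969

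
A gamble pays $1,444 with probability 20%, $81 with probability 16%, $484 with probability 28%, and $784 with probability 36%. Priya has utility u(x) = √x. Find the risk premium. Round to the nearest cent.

E[u] = 0.2·√1444 + 0.16·√81 + 0.28·√484 + 0.36·√784 = 0.2·38 + 0.16·9 + 0.28·22 + 0.36·28 = 25.28
CE = (25.28)² = 639.0784
Risk premium = EV − CE = 719.52 − 639.0784 = 80.4416

$80.44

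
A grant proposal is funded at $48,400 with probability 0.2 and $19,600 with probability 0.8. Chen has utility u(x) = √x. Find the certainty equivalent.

$24,336

E[u] = 0.2·√48400 + 0.8·√19600 = 0.2·220 + 0.8·140 = 156
CE = (156)² = 24336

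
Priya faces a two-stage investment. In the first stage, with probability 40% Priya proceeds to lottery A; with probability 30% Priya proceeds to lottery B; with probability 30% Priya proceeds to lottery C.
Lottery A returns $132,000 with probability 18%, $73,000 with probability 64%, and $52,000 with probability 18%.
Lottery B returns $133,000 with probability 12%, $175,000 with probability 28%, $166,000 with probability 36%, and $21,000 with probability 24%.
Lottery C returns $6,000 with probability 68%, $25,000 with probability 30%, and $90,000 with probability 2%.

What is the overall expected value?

EV(A) = 0.18 × 132000 + 0.64 × 73000 + 0.18 × 52000 = 23760 + 46720 + 9360 = 79840
EV(B) = 0.12 × 133000 + 0.28 × 175000 + 0.36 × 166000 + 0.24 × 21000 = 15960 + 49000 + 59760 + 5040 = 129760
EV(C) = 0.68 × 6000 + 0.3 × 25000 + 0.02 × 90000 = 4080 + 7500 + 1800 = 13380
Overall = 0.4 × 79840 + 0.3 × 129760 + 0.3 × 13380 = 31936 + 38928 + 4014 = 74878

$74,878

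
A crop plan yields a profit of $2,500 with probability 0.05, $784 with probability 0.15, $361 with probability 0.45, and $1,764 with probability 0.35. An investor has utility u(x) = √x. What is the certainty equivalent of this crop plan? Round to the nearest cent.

$897.00

E[u] = 0.05·√2500 + 0.15·√784 + 0.45·√361 + 0.35·√1764 = 0.05·50 + 0.15·28 + 0.45·19 + 0.35·42 = 29.95
CE = (29.95)² = 897.0025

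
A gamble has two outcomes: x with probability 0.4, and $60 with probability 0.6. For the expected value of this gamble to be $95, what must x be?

x = $147.50

0.4·x + 0.6·60 = 95
0.4·x = 95 − 36 = 59
x = 59 / 0.4 = 147.5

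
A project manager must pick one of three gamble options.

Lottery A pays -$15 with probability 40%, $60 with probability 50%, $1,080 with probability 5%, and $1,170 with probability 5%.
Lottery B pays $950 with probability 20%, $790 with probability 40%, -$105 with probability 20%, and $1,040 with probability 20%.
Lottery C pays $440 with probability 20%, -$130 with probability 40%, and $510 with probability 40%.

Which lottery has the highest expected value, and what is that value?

Lottery A = 0.4 × (-15) + 0.5 × 60 + 0.05 × 1080 + 0.05 × 1170 = -6 + 30 + 54 + 58.5 = 136.5
Lottery B = 0.2 × 950 + 0.4 × 790 + 0.2 × (-105) + 0.2 × 1040 = 190 + 316 − 21 + 208 = 693
Lottery C = 0.2 × 440 + 0.4 × (-130) + 0.4 × 510 = 88 − 52 + 204 = 240

Lottery B ($693)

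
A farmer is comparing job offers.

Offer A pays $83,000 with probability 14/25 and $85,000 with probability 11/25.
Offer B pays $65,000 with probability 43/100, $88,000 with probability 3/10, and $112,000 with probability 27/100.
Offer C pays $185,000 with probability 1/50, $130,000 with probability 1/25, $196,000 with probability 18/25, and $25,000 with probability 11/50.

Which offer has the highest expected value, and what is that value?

Offer C ($155,520)

Offer A = 14/25 × 83000 + 11/25 × 85000 = 46480 + 37400 = 83880
Offer B = 43/100 × 65000 + 3/10 × 88000 + 27/100 × 112000 = 27950 + 26400 + 30240 = 84590
Offer C = 1/50 × 185000 + 1/25 × 130000 + 18/25 × 196000 + 11/50 × 25000 = 3700 + 5200 + 141120 + 5500 = 155520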